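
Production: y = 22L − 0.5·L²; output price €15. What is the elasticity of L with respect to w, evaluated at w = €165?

From P·MP_L = w with MP_L = 22 − L, labor demand is L(w) = 22 − w/15.
dL/dw = −1/(15) = -1/15.
At w = 165, L = 11, so ε = (dL/dw)·(w/L) = (-1/15)·(165/11) = -1.

ε = -1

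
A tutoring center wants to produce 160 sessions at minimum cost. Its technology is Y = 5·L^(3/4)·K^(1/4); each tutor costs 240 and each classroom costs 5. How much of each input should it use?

Cost minimization requires the marginal rate of technical substitution to equal the input-price ratio: MP_L/MP_K = w/r.
Here MP_L/MP_K = (3/4)·(K/L)/(1/4) = 3·(K/L). Setting this equal to 240/5 = 48 gives K = 16L.
Substituting into Y = 160: 5·L^(3/4)·(16L)^(1/4) = 160.
Solving, L = 16 and K = 256.

L* = 16, K* = 256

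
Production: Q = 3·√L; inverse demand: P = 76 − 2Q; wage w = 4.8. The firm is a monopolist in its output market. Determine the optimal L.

Marginal revenue from the inverse demand is MR = 76 − 4Q.
The marginal product is MP_L = 1.5·L^(-1/2).
A monopolist hires until marginal revenue product equals the wage: MR·MP_L = w.
At L, Q = 3·√L. Substituting and solving: (76 − 12·√L)·1.5·L^(-1/2) = 4.8 gives L = 25.

L* = 25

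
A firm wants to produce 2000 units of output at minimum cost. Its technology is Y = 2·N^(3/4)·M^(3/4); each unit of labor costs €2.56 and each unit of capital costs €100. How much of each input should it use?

N* = 625, M* = 16

Cost minimization requires the marginal rate of technical substitution to equal the input-price ratio: MP_N/MP_M = w/r.
Here MP_N/MP_M = (3/4)·(M/N)/(3/4) = (M/N). Setting this equal to 2.56/100 = 0.0256 gives M = 0.0256N.
Substituting into Y = 2000: 2·N^(3/4)·(0.0256N)^(3/4) = 2000.
Solving, N = 625 and M = 16.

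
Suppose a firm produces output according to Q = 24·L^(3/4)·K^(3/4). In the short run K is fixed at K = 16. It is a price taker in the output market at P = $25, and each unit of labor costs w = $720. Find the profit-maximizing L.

L* = 625

With K = 16, MP_L = (3/4)·24·L^(-1/4)·16^(3/4) = 144·L^(-1/4).
Profit maximization for a price taker requires P·MP_L = w: 25·144·L^(-1/4) = 720.
So L^(-1/4) = 0.2, which gives L = 625.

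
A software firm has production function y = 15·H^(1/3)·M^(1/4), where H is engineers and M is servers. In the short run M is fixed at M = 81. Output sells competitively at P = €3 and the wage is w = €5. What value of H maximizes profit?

With M = 81, MP_H = (1/3)·15·H^(-2/3)·81^(1/4) = 15·H^(-2/3).
Profit maximization for a price taker requires P·MP_H = w: 3·15·H^(-2/3) = 5.
So H^(-2/3) = 1/9, which gives H = 27.

H* = 27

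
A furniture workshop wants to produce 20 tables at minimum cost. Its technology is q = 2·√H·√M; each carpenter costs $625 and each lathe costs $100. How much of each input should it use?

H* = 4, M* = 25

Cost minimization requires the marginal rate of technical substitution to equal the input-price ratio: MP_H/MP_M = w/r.
Here MP_H/MP_M = (1/2)·(M/H)/(1/2) = (M/H). Setting this equal to 625/100 = 6.25 gives M = 6.25H.
Substituting into q = 20: 2·H^(1/2)·(6.25H)^(1/2) = 20.
Solving, H = 4 and M = 25.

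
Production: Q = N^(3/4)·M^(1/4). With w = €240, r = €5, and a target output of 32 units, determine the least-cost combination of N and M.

Cost minimization requires the marginal rate of technical substitution to equal the input-price ratio: MP_N/MP_M = w/r.
Here MP_N/MP_M = (3/4)·(M/N)/(1/4) = 3·(M/N). Setting this equal to 240/5 = 48 gives M = 16N.
Substituting into Q = 32: N^(3/4)·(16N)^(1/4) = 32.
Solving, N = 16 and M = 256.

N* = 16, M* = 256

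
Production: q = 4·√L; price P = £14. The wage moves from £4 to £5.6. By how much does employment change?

From P·MP_L = w with MP_L = 2·L^(-1/2), the labor demand is L(w) = (28/w)^(2).
At w = 4: L = 49. At w = 5.6: L = 25.
ΔL = 25 − 49 = -24.

ΔL = -24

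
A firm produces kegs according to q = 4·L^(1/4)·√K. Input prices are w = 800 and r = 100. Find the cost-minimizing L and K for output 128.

L* = 16, K* = 256

Cost minimization requires the marginal rate of technical substitution to equal the input-price ratio: MP_L/MP_K = w/r.
Here MP_L/MP_K = (1/4)·(K/L)/(1/2) = 0.5·(K/L). Setting this equal to 800/100 = 8 gives K = 16L.
Substituting into q = 128: 4·L^(1/4)·(16L)^(1/2) = 128.
Solving, L = 16 and K = 256.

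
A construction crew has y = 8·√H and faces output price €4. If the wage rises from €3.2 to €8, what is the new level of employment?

From P·MP_H = w with MP_H = 4·H^(-1/2), the labor demand is H(w) = (16/w)^(2).
At w = 3.2: H = 25. At w = 8: H = 4.

H* = 4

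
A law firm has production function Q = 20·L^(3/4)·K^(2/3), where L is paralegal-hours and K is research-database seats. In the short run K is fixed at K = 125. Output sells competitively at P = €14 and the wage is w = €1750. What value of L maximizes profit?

With K = 125, MP_L = (3/4)·20·L^(-1/4)·125^(2/3) = 375·L^(-1/4).
Profit maximization for a price taker requires P·MP_L = w: 14·375·L^(-1/4) = 1750.
So L^(-1/4) = 1/3, which gives L = 81.

L* = 81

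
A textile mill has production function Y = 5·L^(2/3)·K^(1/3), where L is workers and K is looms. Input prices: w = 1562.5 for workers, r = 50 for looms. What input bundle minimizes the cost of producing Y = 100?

Cost minimization requires the marginal rate of technical substitution to equal the input-price ratio: MP_L/MP_K = w/r.
Here MP_L/MP_K = (2/3)·(K/L)/(1/3) = 2·(K/L). Setting this equal to 1562.5/50 = 31.25 gives K = 15.625L.
Substituting into Y = 100: 5·L^(2/3)·(15.625L)^(1/3) = 100.
Solving, L = 8 and K = 125.

L* = 8, K* = 125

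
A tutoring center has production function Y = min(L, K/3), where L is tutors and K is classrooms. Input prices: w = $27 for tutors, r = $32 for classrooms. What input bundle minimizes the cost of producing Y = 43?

L* = 43, K* = 129

With a fixed-proportions technology, the cost-minimizing bundle uses no slack in either input: L = K/3 = Y.
So L = 43 and K = 3·43 = 129.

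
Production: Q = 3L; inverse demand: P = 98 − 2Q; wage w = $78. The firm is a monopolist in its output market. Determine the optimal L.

Marginal revenue from the inverse demand is MR = 98 − 4Q.
The marginal product is MP_L = 3.
A monopolist hires until marginal revenue product equals the wage: MR·MP_L = w.
(98 − 12L)·3 = 78, so L = 6.

L* = 6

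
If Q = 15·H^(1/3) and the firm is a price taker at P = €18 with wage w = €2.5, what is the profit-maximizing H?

MP_H = (1/3)·15·H^(-2/3) = 5·H^(-2/3).
Profit maximization for a price taker requires P·MP_H = w: 18·5·H^(-2/3) = 2.5.
So H^(-2/3) = 1/36, which gives H = 216.

H* = 216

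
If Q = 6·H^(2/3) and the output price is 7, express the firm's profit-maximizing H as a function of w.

MP_H = (2/3)·6·H^(-1/3) = 4·H^(-1/3).
Setting P·MP_H = w: 28·H^(-1/3) = w.
Solving for H: H^(-1/3) = w/28, so H = (28/w)^(3).

H(w) = 21952/w³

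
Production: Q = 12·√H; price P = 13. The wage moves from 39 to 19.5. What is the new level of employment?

From P·MP_H = w with MP_H = 6·H^(-1/2), the labor demand is H(w) = (78/w)^(2).
At w = 39: H = 4. At w = 19.5: H = 16.

H* = 16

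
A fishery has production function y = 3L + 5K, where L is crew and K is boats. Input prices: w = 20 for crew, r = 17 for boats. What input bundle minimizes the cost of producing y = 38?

L* = 0, K* = 7.6

The inputs are perfect substitutes, so the firm uses whichever has the lower cost per unit of output.
Cost per unit of output via L is w/3 = 20/3; via K it is r/5 = 3.4. K is cheaper.
Producing y = 38 with K alone: L = 0, K = 7.6.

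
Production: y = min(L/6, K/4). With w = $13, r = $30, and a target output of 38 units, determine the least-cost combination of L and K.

L* = 228, K* = 152

With a fixed-proportions technology, the cost-minimizing bundle uses no slack in either input: L/6 = K/4 = y.
So L = 6·38 = 228 and K = 4·38 = 152.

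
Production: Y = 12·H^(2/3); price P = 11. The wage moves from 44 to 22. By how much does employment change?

ΔH = 56

From P·MP_H = w with MP_H = 8·H^(-1/3), the labor demand is H(w) = (88/w)^(3).
At w = 44: H = 8. At w = 22: H = 64.
ΔH = 64 − 8 = 56.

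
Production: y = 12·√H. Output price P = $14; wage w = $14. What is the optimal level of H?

MP_H = (1/2)·12·H^(-1/2) = 6·H^(-1/2).
Profit maximization for a price taker requires P·MP_H = w: 14·6·H^(-1/2) = 14.
So H^(-1/2) = 1/6, which gives H = 36.

H* = 36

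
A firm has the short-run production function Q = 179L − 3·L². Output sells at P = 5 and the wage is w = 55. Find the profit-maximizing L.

L* = 28

The marginal product of L is MP_L = 179 − 6L.
A price-taking firm hires until the value of the marginal product equals the wage: P·MP_L = w, so 5·(179 − 6L) = 55.
Then 179 − 6L = 11, giving L = 28.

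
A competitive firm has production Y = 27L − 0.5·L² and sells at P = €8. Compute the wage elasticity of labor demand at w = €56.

ε = -0.35

From P·MP_L = w with MP_L = 27 − L, labor demand is L(w) = 27 − w/8.
dL/dw = −1/(8) = -0.125.
At w = 56, L = 20, so ε = (dL/dw)·(w/L) = (-0.125)·(56/20) = -0.35.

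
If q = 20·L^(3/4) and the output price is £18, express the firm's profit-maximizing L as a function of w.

L(w) = (270/w)^(4)

MP_L = (3/4)·20·L^(-1/4) = 15·L^(-1/4).
Setting P·MP_L = w: 270·L^(-1/4) = w.
Solving for L: L^(-1/4) = w/270, so L = (270/w)^(4).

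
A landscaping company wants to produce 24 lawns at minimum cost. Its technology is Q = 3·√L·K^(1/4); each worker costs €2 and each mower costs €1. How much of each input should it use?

L* = 16, K* = 16

Cost minimization requires the marginal rate of technical substitution to equal the input-price ratio: MP_L/MP_K = w/r.
Here MP_L/MP_K = (1/2)·(K/L)/(1/4) = 2·(K/L). Setting this equal to 2/1 = 2 gives K = L.
Substituting into Q = 24: 3·L^(1/2)·(L)^(1/4) = 24.
Solving, L = 16 and K = 16.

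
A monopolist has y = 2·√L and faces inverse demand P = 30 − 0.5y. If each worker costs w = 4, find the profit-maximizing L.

L* = 25

Marginal revenue from the inverse demand is MR = 30 − y.
The marginal product is MP_L = L^(-1/2).
A monopolist hires until marginal revenue product equals the wage: MR·MP_L = w.
At L, y = 2·√L. Substituting and solving: (30 − 2·√L)·L^(-1/2) = 4 gives L = 25.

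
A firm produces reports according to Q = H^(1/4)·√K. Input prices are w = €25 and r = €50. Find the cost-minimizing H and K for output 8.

H* = 16, K* = 16

Cost minimization requires the marginal rate of technical substitution to equal the input-price ratio: MP_H/MP_K = w/r.
Here MP_H/MP_K = (1/4)·(K/H)/(1/2) = 0.5·(K/H). Setting this equal to 25/50 = 0.5 gives K = H.
Substituting into Q = 8: H^(1/4)·(H)^(1/2) = 8.
Solving, H = 16 and K = 16.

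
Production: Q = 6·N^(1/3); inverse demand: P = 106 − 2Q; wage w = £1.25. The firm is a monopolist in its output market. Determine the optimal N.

Marginal revenue from the inverse demand is MR = 106 − 4Q.
The marginal product is MP_N = 2·N^(-2/3).
A monopolist hires until marginal revenue product equals the wage: MR·MP_N = w.
At N, Q = 6·N^(1/3). Substituting and solving: (106 − 24·N^(1/3))·2·N^(-2/3) = 1.25 gives N = 64.

N* = 64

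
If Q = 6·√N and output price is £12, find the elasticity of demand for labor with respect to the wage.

MP_N = (1/2)·6·N^(-1/2), so P·MP_N = w gives 36·N^(-1/2) = w.
Solving, N(w) = (36/w)^(2). This is a constant-elasticity form: N ∝ w^(−2), so ε = −2.

ε = -2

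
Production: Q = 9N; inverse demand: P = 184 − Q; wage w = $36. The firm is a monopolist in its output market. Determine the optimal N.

N* = 10

Marginal revenue from the inverse demand is MR = 184 − 2Q.
The marginal product is MP_N = 9.
A monopolist hires until marginal revenue product equals the wage: MR·MP_N = w.
(184 − 18N)·9 = 36, so N = 10.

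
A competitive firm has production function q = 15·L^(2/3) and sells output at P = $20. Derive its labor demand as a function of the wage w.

MP_L = (2/3)·15·L^(-1/3) = 10·L^(-1/3).
Setting P·MP_L = w: 200·L^(-1/3) = w.
Solving for L: L^(-1/3) = w/200, so L = (200/w)^(3).

L(w) = 8000000/w³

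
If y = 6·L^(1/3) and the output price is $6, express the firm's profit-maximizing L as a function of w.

L(w) = (12/w)^(3/2)

MP_L = (1/3)·6·L^(-2/3) = 2·L^(-2/3).
Setting P·MP_L = w: 12·L^(-2/3) = w.
Solving for L: L^(-2/3) = w/12, so L = (12/w)^(3/2).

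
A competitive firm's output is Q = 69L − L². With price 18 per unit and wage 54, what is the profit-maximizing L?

The marginal product of L is MP_L = 69 − 2L.
A price-taking firm hires until the value of the marginal product equals the wage: P·MP_L = w, so 18·(69 − 2L) = 54.
Then 69 − 2L = 3, giving L = 33.

L* = 33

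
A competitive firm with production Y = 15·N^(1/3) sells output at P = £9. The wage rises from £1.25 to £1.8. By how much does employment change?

From P·MP_N = w with MP_N = 5·N^(-2/3), the labor demand is N(w) = (45/w)^(3/2).
At w = 1.25: N = 216. At w = 1.8: N = 125.
ΔN = 125 − 216 = -91.

ΔN = -91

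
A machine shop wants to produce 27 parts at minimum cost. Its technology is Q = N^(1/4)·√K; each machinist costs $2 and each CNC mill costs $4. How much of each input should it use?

N* = 81, K* = 81

Cost minimization requires the marginal rate of technical substitution to equal the input-price ratio: MP_N/MP_K = w/r.
Here MP_N/MP_K = (1/4)·(K/N)/(1/2) = 0.5·(K/N). Setting this equal to 2/4 = 0.5 gives K = N.
Substituting into Q = 27: N^(1/4)·(N)^(1/2) = 27.
Solving, N = 81 and K = 81.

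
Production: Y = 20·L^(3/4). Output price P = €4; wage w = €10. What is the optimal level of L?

MP_L = (3/4)·20·L^(-1/4) = 15·L^(-1/4).
Profit maximization for a price taker requires P·MP_L = w: 4·15·L^(-1/4) = 10.
So L^(-1/4) = 1/6, which gives L = 1296.

L* = 1296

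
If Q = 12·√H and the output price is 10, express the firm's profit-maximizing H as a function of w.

MP_H = (1/2)·12·H^(-1/2) = 6·H^(-1/2).
Setting P·MP_H = w: 60·H^(-1/2) = w.
Solving for H: H^(-1/2) = w/60, so H = (60/w)^(2).

H(w) = 3600/w²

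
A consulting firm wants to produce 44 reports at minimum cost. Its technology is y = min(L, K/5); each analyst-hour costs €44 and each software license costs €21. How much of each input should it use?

With a fixed-proportions technology, the cost-minimizing bundle uses no slack in either input: L = K/5 = y.
So L = 44 and K = 5·44 = 220.

L* = 44, K* = 220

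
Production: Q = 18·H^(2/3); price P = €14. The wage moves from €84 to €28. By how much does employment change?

ΔH = 208

From P·MP_H = w with MP_H = 12·H^(-1/3), the labor demand is H(w) = (168/w)^(3).
At w = 84: H = 8. At w = 28: H = 216.
ΔH = 216 − 8 = 208.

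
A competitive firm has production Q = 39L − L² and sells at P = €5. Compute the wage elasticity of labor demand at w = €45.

From P·MP_L = w with MP_L = 39 − 2L, labor demand is L(w) = (39 − w/5)/2.
dL/dw = −1/(10) = -0.1.
At w = 45, L = 15, so ε = (dL/dw)·(w/L) = (-0.1)·(45/15) = -0.3.

ε = -0.3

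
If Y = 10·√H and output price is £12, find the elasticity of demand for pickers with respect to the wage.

MP_H = (1/2)·10·H^(-1/2), so P·MP_H = w gives 60·H^(-1/2) = w.
Solving, H(w) = (60/w)^(2). This is a constant-elasticity form: H ∝ w^(−2), so ε = −2.

ε = -2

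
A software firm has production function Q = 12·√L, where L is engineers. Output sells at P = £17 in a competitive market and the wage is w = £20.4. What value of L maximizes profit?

L* = 25

MP_L = (1/2)·12·L^(-1/2) = 6·L^(-1/2).
Profit maximization for a price taker requires P·MP_L = w: 17·6·L^(-1/2) = 20.4.
So L^(-1/2) = 0.2, which gives L = 25.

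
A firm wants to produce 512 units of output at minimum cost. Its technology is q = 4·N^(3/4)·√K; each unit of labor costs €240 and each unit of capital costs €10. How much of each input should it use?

Cost minimization requires the marginal rate of technical substitution to equal the input-price ratio: MP_N/MP_K = w/r.
Here MP_N/MP_K = (3/4)·(K/N)/(1/2) = 1.5·(K/N). Setting this equal to 240/10 = 24 gives K = 16N.
Substituting into q = 512: 4·N^(3/4)·(16N)^(1/2) = 512.
Solving, N = 16 and K = 256.

N* = 16, K* = 256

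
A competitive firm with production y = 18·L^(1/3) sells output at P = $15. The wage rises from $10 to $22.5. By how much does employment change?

From P·MP_L = w with MP_L = 6·L^(-2/3), the labor demand is L(w) = (90/w)^(3/2).
At w = 10: L = 27. At w = 22.5: L = 8.
ΔL = 8 − 27 = -19.

ΔL = -19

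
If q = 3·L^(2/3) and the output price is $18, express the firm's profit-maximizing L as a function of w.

L(w) = 46656/w³

MP_L = (2/3)·3·L^(-1/3) = 2·L^(-1/3).
Setting P·MP_L = w: 36·L^(-1/3) = w.
Solving for L: L^(-1/3) = w/36, so L = (36/w)^(3).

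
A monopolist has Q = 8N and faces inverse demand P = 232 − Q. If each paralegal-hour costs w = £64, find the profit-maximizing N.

N* = 14

Marginal revenue from the inverse demand is MR = 232 − 2Q.
The marginal product is MP_N = 8.
A monopolist hires until marginal revenue product equals the wage: MR·MP_N = w.
(232 − 16N)·8 = 64, so N = 14.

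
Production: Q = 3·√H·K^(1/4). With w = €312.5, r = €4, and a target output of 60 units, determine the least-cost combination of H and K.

Cost minimization requires the marginal rate of technical substitution to equal the input-price ratio: MP_H/MP_K = w/r.
Here MP_H/MP_K = (1/2)·(K/H)/(1/4) = 2·(K/H). Setting this equal to 312.5/4 = 78.125 gives K = 39.0625H.
Substituting into Q = 60: 3·H^(1/2)·(39.0625H)^(1/4) = 60.
Solving, H = 16 and K = 625.

H* = 16, K* = 625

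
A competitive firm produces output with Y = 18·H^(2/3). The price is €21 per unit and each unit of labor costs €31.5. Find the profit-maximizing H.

MP_H = (2/3)·18·H^(-1/3) = 12·H^(-1/3).
Profit maximization for a price taker requires P·MP_H = w: 21·12·H^(-1/3) = 31.5.
So H^(-1/3) = 0.125, which gives H = 512.

H* = 512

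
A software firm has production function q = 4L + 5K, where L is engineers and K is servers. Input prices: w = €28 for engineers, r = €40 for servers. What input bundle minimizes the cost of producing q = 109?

L* = 27.25, K* = 0

The inputs are perfect substitutes, so the firm uses whichever has the lower cost per unit of output.
Cost per unit of output via L is w/4 = 7; via K it is r/5 = 8. L is cheaper.
Producing q = 109 with L alone: L = 27.25, K = 0.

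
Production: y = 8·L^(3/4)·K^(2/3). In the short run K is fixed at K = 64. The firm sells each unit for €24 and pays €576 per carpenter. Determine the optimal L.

L* = 256

With K = 64, MP_L = (3/4)·8·L^(-1/4)·64^(2/3) = 96·L^(-1/4).
Profit maximization for a price taker requires P·MP_L = w: 24·96·L^(-1/4) = 576.
So L^(-1/4) = 0.25, which gives L = 256.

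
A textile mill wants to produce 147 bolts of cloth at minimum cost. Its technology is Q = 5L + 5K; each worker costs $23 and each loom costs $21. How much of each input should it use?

L* = 0, K* = 29.4

The inputs are perfect substitutes, so the firm uses whichever has the lower cost per unit of output.
Cost per unit of output via L is w/5 = 4.6; via K it is r/5 = 4.2. K is cheaper.
Producing Q = 147 with K alone: L = 0, K = 29.4.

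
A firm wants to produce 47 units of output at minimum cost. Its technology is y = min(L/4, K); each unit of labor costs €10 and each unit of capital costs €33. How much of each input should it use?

L* = 188, K* = 47

With a fixed-proportions technology, the cost-minimizing bundle uses no slack in either input: L/4 = K = y.
So L = 4·47 = 188 and K = 47.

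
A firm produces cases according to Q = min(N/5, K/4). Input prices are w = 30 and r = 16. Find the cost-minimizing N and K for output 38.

With a fixed-proportions technology, the cost-minimizing bundle uses no slack in either input: N/5 = K/4 = Q.
So N = 5·38 = 190 and K = 4·38 = 152.

N* = 190, K* = 152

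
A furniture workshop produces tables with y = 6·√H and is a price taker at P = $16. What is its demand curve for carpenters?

H(w) = 2304/w²

MP_H = (1/2)·6·H^(-1/2) = 3·H^(-1/2).
Setting P·MP_H = w: 48·H^(-1/2) = w.
Solving for H: H^(-1/2) = w/48, so H = (48/w)^(2).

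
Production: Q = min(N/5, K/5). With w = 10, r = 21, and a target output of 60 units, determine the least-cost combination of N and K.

N* = 300, K* = 300

With a fixed-proportions technology, the cost-minimizing bundle uses no slack in either input: N/5 = K/5 = Q.
So N = 5·60 = 300 and K = 5·60 = 300.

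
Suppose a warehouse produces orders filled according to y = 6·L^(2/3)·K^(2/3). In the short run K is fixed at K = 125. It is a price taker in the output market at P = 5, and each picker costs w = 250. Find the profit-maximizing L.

With K = 125, MP_L = (2/3)·6·L^(-1/3)·125^(2/3) = 100·L^(-1/3).
Profit maximization for a price taker requires P·MP_L = w: 5·100·L^(-1/3) = 250.
So L^(-1/3) = 0.5, which gives L = 8.

L* = 8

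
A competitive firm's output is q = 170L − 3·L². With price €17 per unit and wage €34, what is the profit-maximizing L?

L* = 28

The marginal product of L is MP_L = 170 − 6L.
A price-taking firm hires until the value of the marginal product equals the wage: P·MP_L = w, so 17·(170 − 6L) = 34.
Then 170 − 6L = 2, giving L = 28.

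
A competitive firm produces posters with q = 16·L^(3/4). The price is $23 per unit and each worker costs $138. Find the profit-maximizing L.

L* = 16

MP_L = (3/4)·16·L^(-1/4) = 12·L^(-1/4).
Profit maximization for a price taker requires P·MP_L = w: 23·12·L^(-1/4) = 138.
So L^(-1/4) = 0.5, which gives L = 16.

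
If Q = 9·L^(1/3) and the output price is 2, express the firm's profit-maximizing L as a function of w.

MP_L = (1/3)·9·L^(-2/3) = 3·L^(-2/3).
Setting P·MP_L = w: 6·L^(-2/3) = w.
Solving for L: L^(-2/3) = w/6, so L = (6/w)^(3/2).

L(w) = (6/w)^(3/2)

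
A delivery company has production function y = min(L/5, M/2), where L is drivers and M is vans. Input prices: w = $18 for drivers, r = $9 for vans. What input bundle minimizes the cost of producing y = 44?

With a fixed-proportions technology, the cost-minimizing bundle uses no slack in either input: L/5 = M/2 = y.
So L = 5·44 = 220 and M = 2·44 = 88.

L* = 220, M* = 88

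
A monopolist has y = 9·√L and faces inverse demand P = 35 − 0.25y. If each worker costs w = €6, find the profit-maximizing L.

Marginal revenue from the inverse demand is MR = 35 − 0.5y.
The marginal product is MP_L = 4.5·L^(-1/2).
A monopolist hires until marginal revenue product equals the wage: MR·MP_L = w.
At L, y = 9·√L. Substituting and solving: (35 − 4.5·√L)·4.5·L^(-1/2) = 6 gives L = 36.

L* = 36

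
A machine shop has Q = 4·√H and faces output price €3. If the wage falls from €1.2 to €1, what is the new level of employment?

H* = 36

From P·MP_H = w with MP_H = 2·H^(-1/2), the labor demand is H(w) = (6/w)^(2).
At w = 1.2: H = 25. At w = 1: H = 36.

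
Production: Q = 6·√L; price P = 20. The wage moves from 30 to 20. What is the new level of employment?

From P·MP_L = w with MP_L = 3·L^(-1/2), the labor demand is L(w) = (60/w)^(2).
At w = 30: L = 4. At w = 20: L = 9.

L* = 9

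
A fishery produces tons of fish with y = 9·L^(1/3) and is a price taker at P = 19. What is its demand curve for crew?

MP_L = (1/3)·9·L^(-2/3) = 3·L^(-2/3).
Setting P·MP_L = w: 57·L^(-2/3) = w.
Solving for L: L^(-2/3) = w/57, so L = (57/w)^(3/2).

L(w) = (57/w)^(3/2)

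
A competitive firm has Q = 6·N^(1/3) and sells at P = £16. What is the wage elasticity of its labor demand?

ε = -1.5

MP_N = (1/3)·6·N^(-2/3), so P·MP_N = w gives 32·N^(-2/3) = w.
Solving, N(w) = (32/w)^(3/2). This is a constant-elasticity form: N ∝ w^(−3/2), so ε = −3/2.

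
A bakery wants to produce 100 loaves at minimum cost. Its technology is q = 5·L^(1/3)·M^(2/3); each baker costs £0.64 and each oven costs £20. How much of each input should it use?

Cost minimization requires the marginal rate of technical substitution to equal the input-price ratio: MP_L/MP_M = w/r.
Here MP_L/MP_M = (1/3)·(M/L)/(2/3) = 0.5·(M/L). Setting this equal to 0.64/20 = 0.032 gives M = 0.064L.
Substituting into q = 100: 5·L^(1/3)·(0.064L)^(2/3) = 100.
Solving, L = 125 and M = 8.

L* = 125, M* = 8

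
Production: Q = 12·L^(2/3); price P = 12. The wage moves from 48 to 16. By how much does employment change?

From P·MP_L = w with MP_L = 8·L^(-1/3), the labor demand is L(w) = (96/w)^(3).
At w = 48: L = 8. At w = 16: L = 216.
ΔL = 216 − 8 = 208.

ΔL = 208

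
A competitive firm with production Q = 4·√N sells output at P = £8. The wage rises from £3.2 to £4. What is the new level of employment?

From P·MP_N = w with MP_N = 2·N^(-1/2), the labor demand is N(w) = (16/w)^(2).
At w = 3.2: N = 25. At w = 4: N = 16.

N* = 16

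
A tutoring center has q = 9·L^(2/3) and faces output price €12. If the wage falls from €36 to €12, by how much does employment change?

From P·MP_L = w with MP_L = 6·L^(-1/3), the labor demand is L(w) = (72/w)^(3).
At w = 36: L = 8. At w = 12: L = 216.
ΔL = 216 − 8 = 208.

ΔL = 208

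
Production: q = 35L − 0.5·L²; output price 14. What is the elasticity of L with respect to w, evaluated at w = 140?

ε = -0.4

From P·MP_L = w with MP_L = 35 − L, labor demand is L(w) = 35 − w/14.
dL/dw = −1/(14) = -1/14.
At w = 140, L = 25, so ε = (dL/dw)·(w/L) = (-1/14)·(140/25) = -0.4.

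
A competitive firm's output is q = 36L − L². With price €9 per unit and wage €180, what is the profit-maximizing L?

L* = 8

The marginal product of L is MP_L = 36 − 2L.
A price-taking firm hires until the value of the marginal product equals the wage: P·MP_L = w, so 9·(36 − 2L) = 180.
Then 36 − 2L = 20, giving L = 8.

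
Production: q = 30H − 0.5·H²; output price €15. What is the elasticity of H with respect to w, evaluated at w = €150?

ε = -0.5

From P·MP_H = w with MP_H = 30 − H, labor demand is H(w) = 30 − w/15.
dH/dw = −1/(15) = -1/15.
At w = 150, H = 20, so ε = (dH/dw)·(w/H) = (-1/15)·(150/20) = -0.5.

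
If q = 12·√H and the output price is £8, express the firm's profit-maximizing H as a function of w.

H(w) = 2304/w²

MP_H = (1/2)·12·H^(-1/2) = 6·H^(-1/2).
Setting P·MP_H = w: 48·H^(-1/2) = w.
Solving for H: H^(-1/2) = w/48, so H = (48/w)^(2).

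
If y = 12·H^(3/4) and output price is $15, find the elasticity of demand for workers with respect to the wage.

MP_H = (3/4)·12·H^(-1/4), so P·MP_H = w gives 135·H^(-1/4) = w.
Solving, H(w) = (135/w)^(4). This is a constant-elasticity form: H ∝ w^(−4), so ε = −4.

ε = -4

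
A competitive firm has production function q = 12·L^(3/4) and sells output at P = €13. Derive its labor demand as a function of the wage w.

L(w) = (117/w)^(4)

MP_L = (3/4)·12·L^(-1/4) = 9·L^(-1/4).
Setting P·MP_L = w: 117·L^(-1/4) = w.
Solving for L: L^(-1/4) = w/117, so L = (117/w)^(4).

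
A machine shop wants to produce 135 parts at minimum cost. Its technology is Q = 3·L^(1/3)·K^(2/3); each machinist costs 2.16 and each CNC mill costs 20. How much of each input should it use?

Cost minimization requires the marginal rate of technical substitution to equal the input-price ratio: MP_L/MP_K = w/r.
Here MP_L/MP_K = (1/3)·(K/L)/(2/3) = 0.5·(K/L). Setting this equal to 2.16/20 = 0.108 gives K = 0.216L.
Substituting into Q = 135: 3·L^(1/3)·(0.216L)^(2/3) = 135.
Solving, L = 125 and K = 27.

L* = 125, K* = 27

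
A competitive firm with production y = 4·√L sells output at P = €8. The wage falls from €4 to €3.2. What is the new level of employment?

From P·MP_L = w with MP_L = 2·L^(-1/2), the labor demand is L(w) = (16/w)^(2).
At w = 4: L = 16. At w = 3.2: L = 25.

L* = 25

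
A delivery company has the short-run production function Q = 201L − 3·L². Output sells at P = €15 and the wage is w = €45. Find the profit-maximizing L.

The marginal product of L is MP_L = 201 − 6L.
A price-taking firm hires until the value of the marginal product equals the wage: P·MP_L = w, so 15·(201 − 6L) = 45.
Then 201 − 6L = 3, giving L = 33.

L* = 33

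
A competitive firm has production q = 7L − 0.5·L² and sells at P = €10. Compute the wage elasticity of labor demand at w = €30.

From P·MP_L = w with MP_L = 7 − L, labor demand is L(w) = 7 − w/10.
dL/dw = −1/(10) = -0.1.
At w = 30, L = 4, so ε = (dL/dw)·(w/L) = (-0.1)·(30/4) = -0.75.

ε = -0.75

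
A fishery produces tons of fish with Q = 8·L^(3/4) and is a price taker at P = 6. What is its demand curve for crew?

MP_L = (3/4)·8·L^(-1/4) = 6·L^(-1/4).
Setting P·MP_L = w: 36·L^(-1/4) = w.
Solving for L: L^(-1/4) = w/36, so L = (36/w)^(4).

L(w) = 1679616/w^(4)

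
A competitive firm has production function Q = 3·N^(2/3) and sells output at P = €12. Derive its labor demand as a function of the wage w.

MP_N = (2/3)·3·N^(-1/3) = 2·N^(-1/3).
Setting P·MP_N = w: 24·N^(-1/3) = w.
Solving for N: N^(-1/3) = w/24, so N = (24/w)^(3).

N(w) = 13824/w³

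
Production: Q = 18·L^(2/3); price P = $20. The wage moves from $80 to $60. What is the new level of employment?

L* = 64

From P·MP_L = w with MP_L = 12·L^(-1/3), the labor demand is L(w) = (240/w)^(3).
At w = 80: L = 27. At w = 60: L = 64.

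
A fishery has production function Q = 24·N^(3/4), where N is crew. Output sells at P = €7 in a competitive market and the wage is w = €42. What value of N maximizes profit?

N* = 81

MP_N = (3/4)·24·N^(-1/4) = 18·N^(-1/4).
Profit maximization for a price taker requires P·MP_N = w: 7·18·N^(-1/4) = 42.
So N^(-1/4) = 1/3, which gives N = 81.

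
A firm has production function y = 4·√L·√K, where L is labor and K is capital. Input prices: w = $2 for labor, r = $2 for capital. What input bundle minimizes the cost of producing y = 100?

L* = 25, K* = 25

Cost minimization requires the marginal rate of technical substitution to equal the input-price ratio: MP_L/MP_K = w/r.
Here MP_L/MP_K = (1/2)·(K/L)/(1/2) = (K/L). Setting this equal to 2/2 = 1 gives K = L.
Substituting into y = 100: 4·L^(1/2)·(L)^(1/2) = 100.
Solving, L = 25 and K = 25.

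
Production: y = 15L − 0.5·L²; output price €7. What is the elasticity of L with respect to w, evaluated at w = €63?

From P·MP_L = w with MP_L = 15 − L, labor demand is L(w) = 15 − w/7.
dL/dw = −1/(7) = -1/7.
At w = 63, L = 6, so ε = (dL/dw)·(w/L) = (-1/7)·(63/6) = -1.5.

ε = -1.5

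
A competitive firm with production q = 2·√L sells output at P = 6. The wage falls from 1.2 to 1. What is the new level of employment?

From P·MP_L = w with MP_L = L^(-1/2), the labor demand is L(w) = (6/w)^(2).
At w = 1.2: L = 25. At w = 1: L = 36.

L* = 36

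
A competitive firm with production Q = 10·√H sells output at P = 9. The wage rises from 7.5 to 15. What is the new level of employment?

H* = 9

From P·MP_H = w with MP_H = 5·H^(-1/2), the labor demand is H(w) = (45/w)^(2).
At w = 7.5: H = 36. At w = 15: H = 9.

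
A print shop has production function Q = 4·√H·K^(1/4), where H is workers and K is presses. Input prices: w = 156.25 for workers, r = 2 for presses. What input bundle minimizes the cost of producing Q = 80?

Cost minimization requires the marginal rate of technical substitution to equal the input-price ratio: MP_H/MP_K = w/r.
Here MP_H/MP_K = (1/2)·(K/H)/(1/4) = 2·(K/H). Setting this equal to 156.25/2 = 78.125 gives K = 39.0625H.
Substituting into Q = 80: 4·H^(1/2)·(39.0625H)^(1/4) = 80.
Solving, H = 16 and K = 625.

H* = 16, K* = 625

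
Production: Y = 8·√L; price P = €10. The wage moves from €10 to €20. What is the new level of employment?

From P·MP_L = w with MP_L = 4·L^(-1/2), the labor demand is L(w) = (40/w)^(2).
At w = 10: L = 16. At w = 20: L = 4.

L* = 4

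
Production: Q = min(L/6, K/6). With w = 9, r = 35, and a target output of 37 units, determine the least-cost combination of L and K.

With a fixed-proportions technology, the cost-minimizing bundle uses no slack in either input: L/6 = K/6 = Q.
So L = 6·37 = 222 and K = 6·37 = 222.

L* = 222, K* = 222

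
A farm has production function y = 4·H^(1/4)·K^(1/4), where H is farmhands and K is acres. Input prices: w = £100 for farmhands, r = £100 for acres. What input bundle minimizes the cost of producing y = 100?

H* = 625, K* = 625

Cost minimization requires the marginal rate of technical substitution to equal the input-price ratio: MP_H/MP_K = w/r.
Here MP_H/MP_K = (1/4)·(K/H)/(1/4) = (K/H). Setting this equal to 100/100 = 1 gives K = H.
Substituting into y = 100: 4·H^(1/4)·(H)^(1/4) = 100.
Solving, H = 625 and K = 625.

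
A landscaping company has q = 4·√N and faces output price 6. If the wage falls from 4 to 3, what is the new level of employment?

From P·MP_N = w with MP_N = 2·N^(-1/2), the labor demand is N(w) = (12/w)^(2).
At w = 4: N = 9. At w = 3: N = 16.

N* = 16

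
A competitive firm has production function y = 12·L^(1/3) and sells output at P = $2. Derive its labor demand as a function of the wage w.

L(w) = (8/w)^(3/2)

MP_L = (1/3)·12·L^(-2/3) = 4·L^(-2/3).
Setting P·MP_L = w: 8·L^(-2/3) = w.
Solving for L: L^(-2/3) = w/8, so L = (8/w)^(3/2).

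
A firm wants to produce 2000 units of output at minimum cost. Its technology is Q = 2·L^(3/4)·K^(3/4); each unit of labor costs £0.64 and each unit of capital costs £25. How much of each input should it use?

Cost minimization requires the marginal rate of technical substitution to equal the input-price ratio: MP_L/MP_K = w/r.
Here MP_L/MP_K = (3/4)·(K/L)/(3/4) = (K/L). Setting this equal to 0.64/25 = 0.0256 gives K = 0.0256L.
Substituting into Q = 2000: 2·L^(3/4)·(0.0256L)^(3/4) = 2000.
Solving, L = 625 and K = 16.

L* = 625, K* = 16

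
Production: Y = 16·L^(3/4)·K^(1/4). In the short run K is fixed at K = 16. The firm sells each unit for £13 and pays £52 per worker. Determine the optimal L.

With K = 16, MP_L = (3/4)·16·L^(-1/4)·16^(1/4) = 24·L^(-1/4).
Profit maximization for a price taker requires P·MP_L = w: 13·24·L^(-1/4) = 52.
So L^(-1/4) = 1/6, which gives L = 1296.

L* = 1296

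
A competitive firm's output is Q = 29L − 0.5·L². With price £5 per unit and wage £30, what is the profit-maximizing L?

The marginal product of L is MP_L = 29 − L.
A price-taking firm hires until the value of the marginal product equals the wage: P·MP_L = w, so 5·(29 − L) = 30.
Then 29 − L = 6, giving L = 23.

L* = 23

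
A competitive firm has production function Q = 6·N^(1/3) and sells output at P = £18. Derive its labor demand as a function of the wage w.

MP_N = (1/3)·6·N^(-2/3) = 2·N^(-2/3).
Setting P·MP_N = w: 36·N^(-2/3) = w.
Solving for N: N^(-2/3) = w/36, so N = (36/w)^(3/2).

N(w) = (36/w)^(3/2)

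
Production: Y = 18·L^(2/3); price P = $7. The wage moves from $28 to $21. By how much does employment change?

From P·MP_L = w with MP_L = 12·L^(-1/3), the labor demand is L(w) = (84/w)^(3).
At w = 28: L = 27. At w = 21: L = 64.
ΔL = 64 − 27 = 37.

ΔL = 37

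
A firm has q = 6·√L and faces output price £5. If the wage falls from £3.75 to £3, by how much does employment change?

ΔL = 9

From P·MP_L = w with MP_L = 3·L^(-1/2), the labor demand is L(w) = (15/w)^(2).
At w = 3.75: L = 16. At w = 3: L = 25.
ΔL = 25 − 16 = 9.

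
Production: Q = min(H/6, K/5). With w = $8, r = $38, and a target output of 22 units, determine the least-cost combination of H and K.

H* = 132, K* = 110

With a fixed-proportions technology, the cost-minimizing bundle uses no slack in either input: H/6 = K/5 = Q.
So H = 6·22 = 132 and K = 5·22 = 110.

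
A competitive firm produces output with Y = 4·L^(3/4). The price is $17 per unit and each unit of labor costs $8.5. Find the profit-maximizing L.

L* = 1296

MP_L = (3/4)·4·L^(-1/4) = 3·L^(-1/4).
Profit maximization for a price taker requires P·MP_L = w: 17·3·L^(-1/4) = 8.5.
So L^(-1/4) = 1/6, which gives L = 1296.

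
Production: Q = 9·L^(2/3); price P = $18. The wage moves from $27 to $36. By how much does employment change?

From P·MP_L = w with MP_L = 6·L^(-1/3), the labor demand is L(w) = (108/w)^(3).
At w = 27: L = 64. At w = 36: L = 27.
ΔL = 27 − 64 = -37.

ΔL = -37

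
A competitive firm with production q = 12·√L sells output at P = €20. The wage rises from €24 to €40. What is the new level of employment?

From P·MP_L = w with MP_L = 6·L^(-1/2), the labor demand is L(w) = (120/w)^(2).
At w = 24: L = 25. At w = 40: L = 9.

L* = 9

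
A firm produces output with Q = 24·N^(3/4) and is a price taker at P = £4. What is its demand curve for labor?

N(w) = (72/w)^(4)

MP_N = (3/4)·24·N^(-1/4) = 18·N^(-1/4).
Setting P·MP_N = w: 72·N^(-1/4) = w.
Solving for N: N^(-1/4) = w/72, so N = (72/w)^(4).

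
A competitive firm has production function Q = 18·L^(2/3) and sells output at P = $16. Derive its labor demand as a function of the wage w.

L(w) = 7077888/w³

MP_L = (2/3)·18·L^(-1/3) = 12·L^(-1/3).
Setting P·MP_L = w: 192·L^(-1/3) = w.
Solving for L: L^(-1/3) = w/192, so L = (192/w)^(3).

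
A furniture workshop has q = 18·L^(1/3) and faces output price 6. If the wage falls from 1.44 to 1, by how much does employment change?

From P·MP_L = w with MP_L = 6·L^(-2/3), the labor demand is L(w) = (36/w)^(3/2).
At w = 1.44: L = 125. At w = 1: L = 216.
ΔL = 216 − 125 = 91.

ΔL = 91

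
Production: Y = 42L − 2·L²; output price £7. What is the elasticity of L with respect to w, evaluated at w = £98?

From P·MP_L = w with MP_L = 42 − 4L, labor demand is L(w) = (42 − w/7)/4.
dL/dw = −1/(28) = -1/28.
At w = 98, L = 7, so ε = (dL/dw)·(w/L) = (-1/28)·(98/7) = -0.5.

ε = -0.5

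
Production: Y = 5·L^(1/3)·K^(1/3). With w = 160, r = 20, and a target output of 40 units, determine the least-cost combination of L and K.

L* = 8, K* = 64

Cost minimization requires the marginal rate of technical substitution to equal the input-price ratio: MP_L/MP_K = w/r.
Here MP_L/MP_K = (1/3)·(K/L)/(1/3) = (K/L). Setting this equal to 160/20 = 8 gives K = 8L.
Substituting into Y = 40: 5·L^(1/3)·(8L)^(1/3) = 40.
Solving, L = 8 and K = 64.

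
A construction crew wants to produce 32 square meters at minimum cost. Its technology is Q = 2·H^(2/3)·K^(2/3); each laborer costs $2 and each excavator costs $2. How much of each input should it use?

H* = 8, K* = 8

Cost minimization requires the marginal rate of technical substitution to equal the input-price ratio: MP_H/MP_K = w/r.
Here MP_H/MP_K = (2/3)·(K/H)/(2/3) = (K/H). Setting this equal to 2/2 = 1 gives K = H.
Substituting into Q = 32: 2·H^(2/3)·(H)^(2/3) = 32.
Solving, H = 8 and K = 8.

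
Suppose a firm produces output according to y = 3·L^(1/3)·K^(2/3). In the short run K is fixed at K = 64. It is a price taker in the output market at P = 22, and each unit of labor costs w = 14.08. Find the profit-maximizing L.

With K = 64, MP_L = (1/3)·3·L^(-2/3)·64^(2/3) = 16·L^(-2/3).
Profit maximization for a price taker requires P·MP_L = w: 22·16·L^(-2/3) = 14.08.
So L^(-2/3) = 0.04, which gives L = 125.

L* = 125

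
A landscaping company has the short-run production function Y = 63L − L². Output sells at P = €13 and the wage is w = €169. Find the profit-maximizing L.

The marginal product of L is MP_L = 63 − 2L.
A price-taking firm hires until the value of the marginal product equals the wage: P·MP_L = w, so 13·(63 − 2L) = 169.
Then 63 − 2L = 13, giving L = 25.

L* = 25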